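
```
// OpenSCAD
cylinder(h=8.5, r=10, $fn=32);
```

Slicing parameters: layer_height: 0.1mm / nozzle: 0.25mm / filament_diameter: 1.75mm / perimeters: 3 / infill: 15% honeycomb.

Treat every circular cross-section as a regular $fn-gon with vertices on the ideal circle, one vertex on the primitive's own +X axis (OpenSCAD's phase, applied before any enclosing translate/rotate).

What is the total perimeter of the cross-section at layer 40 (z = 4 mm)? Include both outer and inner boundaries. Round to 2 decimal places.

At z = 4 mm: the r=10 cylinder gives a regular 32-gon of circumradius 10 (constant along its height) (perimeter = 2·32·10.000·sin(180°/32) = 62.73 mm). Overall, the cross-section is a single solid region. Total boundary length (outer) = 62.73 mm.

62.73 mm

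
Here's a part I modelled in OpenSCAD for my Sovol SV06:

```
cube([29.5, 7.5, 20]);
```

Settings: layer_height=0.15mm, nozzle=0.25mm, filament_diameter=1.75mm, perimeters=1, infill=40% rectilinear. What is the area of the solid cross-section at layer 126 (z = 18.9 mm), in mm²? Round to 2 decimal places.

At z = 18.9 mm: the 29.5×7.5 cube contributes its full rectangle (area 221.25 mm²). Overall, the cross-section is a single solid region. Net area = 221.25 mm².

221.25 mm²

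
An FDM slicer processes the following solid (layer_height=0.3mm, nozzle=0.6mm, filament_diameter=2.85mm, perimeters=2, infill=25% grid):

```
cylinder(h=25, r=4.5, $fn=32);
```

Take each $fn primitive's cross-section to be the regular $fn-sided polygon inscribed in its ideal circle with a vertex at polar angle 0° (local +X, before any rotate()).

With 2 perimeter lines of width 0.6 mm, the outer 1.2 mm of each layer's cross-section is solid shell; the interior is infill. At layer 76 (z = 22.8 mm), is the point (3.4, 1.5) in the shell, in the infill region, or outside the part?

shell

At z = 22.8 mm: the cylinder: section is a regular 32-gon, circumradius r=4.5. Overall, the cross-section is a single solid region. The nearest boundary edge runs (4.16, 1.72)→(3.74, 2.50); distance from the point to it = 0.77 mm. The point is inside the cross-section, 0.77 mm from the nearest boundary — within the 1.2 mm shell band (2 × 0.6).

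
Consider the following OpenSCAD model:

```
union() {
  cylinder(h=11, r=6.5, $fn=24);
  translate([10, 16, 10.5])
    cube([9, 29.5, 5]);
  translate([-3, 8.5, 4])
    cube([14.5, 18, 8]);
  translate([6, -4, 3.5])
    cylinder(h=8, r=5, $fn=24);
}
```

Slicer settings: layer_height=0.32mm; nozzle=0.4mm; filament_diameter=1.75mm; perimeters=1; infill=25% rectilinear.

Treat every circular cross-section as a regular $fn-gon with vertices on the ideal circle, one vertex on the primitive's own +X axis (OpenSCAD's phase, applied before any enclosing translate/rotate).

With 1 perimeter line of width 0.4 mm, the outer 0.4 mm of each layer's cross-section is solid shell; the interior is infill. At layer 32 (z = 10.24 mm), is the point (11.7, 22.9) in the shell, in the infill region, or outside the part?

At z = 10.24 mm: the cylinder: section is a regular 24-gon, circumradius r=6.5; the cube at (10, 16) is absent (z outside [10.5, 15.5]); the cube at (-3, 8.5) (footprint 14.5×18) is included at this height; the r=5 cylinder at (6, -4) contributes a regular 24-gon of circumradius 5; Merging all regions: the regions partially overlap (shared area 25.70 mm²), so overlapping operands fuse into one piece — 2 connected regions. Overall, the cross-section has 2 separate islands. The nearest boundary edge runs (11.50, 26.50)→(11.50, 8.50); distance from the point to it = 0.20 mm. The point is not inside any of the regions above, so it lies outside the cross-section (0.20 mm from the nearest boundary).

outside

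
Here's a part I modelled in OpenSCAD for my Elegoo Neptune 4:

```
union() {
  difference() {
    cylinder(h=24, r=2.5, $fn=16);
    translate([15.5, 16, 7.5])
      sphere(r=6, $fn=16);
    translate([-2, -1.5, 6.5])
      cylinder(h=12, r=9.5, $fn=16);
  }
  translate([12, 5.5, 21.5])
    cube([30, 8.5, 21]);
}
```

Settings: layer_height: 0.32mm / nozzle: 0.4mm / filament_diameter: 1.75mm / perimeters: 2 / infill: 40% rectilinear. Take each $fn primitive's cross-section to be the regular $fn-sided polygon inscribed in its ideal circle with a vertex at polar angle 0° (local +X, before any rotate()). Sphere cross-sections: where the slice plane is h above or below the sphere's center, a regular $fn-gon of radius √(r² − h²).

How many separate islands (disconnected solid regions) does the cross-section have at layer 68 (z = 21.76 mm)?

At z = 21.76 mm: the r=2.5 cylinder contributes a regular 16-gon of circumradius 2.5; the sphere at (15.5, 16) is absent (|z−center|=14.260 > r=6); the cylinder at (-2, -1.5) is not intersected at this z (z outside [6.5, 18.5]); Subtracting the remaining from the first: none of the subtracted shapes is present at this height, so the r=2.5 cylinder is unchanged — 1 connected region; the cube at (12, 5.5) (footprint 30×8.5) is included at this height; Merging all regions: the 2 present regions are separate (no shared area or edge), so areas and boundary lengths simply add and each stays a separate island — 2 connected regions. Overall, the cross-section has 2 separate islands. Island count = 2.

2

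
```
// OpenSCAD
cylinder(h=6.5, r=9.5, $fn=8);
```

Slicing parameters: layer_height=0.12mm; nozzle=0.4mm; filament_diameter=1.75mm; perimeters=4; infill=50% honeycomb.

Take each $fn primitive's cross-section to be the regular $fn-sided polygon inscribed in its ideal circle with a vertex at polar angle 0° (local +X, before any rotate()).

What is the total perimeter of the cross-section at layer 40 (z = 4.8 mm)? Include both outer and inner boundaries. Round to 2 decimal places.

58.17 mm

At z = 4.8 mm: the r=9.5 cylinder gives a regular 8-gon of circumradius 9.5 (constant along its height) (perimeter = 2·8·9.500·sin(180°/8) = 58.17 mm). Overall, the cross-section is a single solid region. Total boundary length (outer) = 58.17 mm.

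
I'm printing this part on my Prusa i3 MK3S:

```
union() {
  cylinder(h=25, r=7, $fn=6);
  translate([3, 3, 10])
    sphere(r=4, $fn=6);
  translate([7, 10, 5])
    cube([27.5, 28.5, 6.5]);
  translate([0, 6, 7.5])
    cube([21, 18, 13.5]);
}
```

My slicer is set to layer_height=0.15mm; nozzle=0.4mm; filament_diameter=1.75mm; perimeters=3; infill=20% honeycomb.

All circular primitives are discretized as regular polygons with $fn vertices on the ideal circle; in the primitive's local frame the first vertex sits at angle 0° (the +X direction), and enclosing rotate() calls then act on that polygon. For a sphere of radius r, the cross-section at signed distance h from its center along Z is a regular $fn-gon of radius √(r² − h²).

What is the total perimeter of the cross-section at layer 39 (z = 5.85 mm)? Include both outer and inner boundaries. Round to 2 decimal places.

154.00 mm

At z = 5.85 mm: the r=7 cylinder gives a regular 6-gon of circumradius 7 (constant along its height) (perimeter = 2·6·7.000·sin(180°/6) = 42.00 mm); the sphere at (3, 3) is not intersected at this z (|z−center|=4.150 > r=4); the cube at (7, 10) is present — its section is the full 27.5×28.5 rectangle (perimeter 112.00 mm); the cube at (0, 6) is absent (z outside [7.5, 21]); Combining (union): the 2 present regions are separate (no shared area or edge), so areas and boundary lengths simply add and each stays a separate island — boundary = 154.00 mm. Overall, the cross-section has 2 separate islands. Total boundary length (outer) = 154.00 mm.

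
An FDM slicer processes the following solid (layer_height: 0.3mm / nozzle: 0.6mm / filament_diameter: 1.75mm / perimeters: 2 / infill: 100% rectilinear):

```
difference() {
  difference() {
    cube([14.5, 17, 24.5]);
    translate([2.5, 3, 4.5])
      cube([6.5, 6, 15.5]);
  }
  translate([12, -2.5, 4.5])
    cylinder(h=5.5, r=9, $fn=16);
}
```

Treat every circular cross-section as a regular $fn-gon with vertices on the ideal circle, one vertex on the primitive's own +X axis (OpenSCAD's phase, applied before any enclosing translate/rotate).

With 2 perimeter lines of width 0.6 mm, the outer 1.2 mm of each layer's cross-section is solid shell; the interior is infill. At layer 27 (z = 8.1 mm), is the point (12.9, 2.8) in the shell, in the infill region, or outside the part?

outside

At z = 8.1 mm: the cube is present — its section is the full 14.5×17 rectangle; the 6.5×6 cube at (2.5, 3) contributes its full rectangle; After the difference (first − rest): starting from the 14.5×17 cube, the 6.5×6 cube at (2.5, 3) lies wholly inside it (removes its full 39.00 mm² and its 25.00 mm outline becomes a hole wall) — 1 connected region with 1 hole; the cylinder at (12, -2.5): section is a regular 16-gon, circumradius r=9; After the difference (first − rest): starting from that combined region, the r=9 cylinder at (12, -2.5) partially overlaps it — only the 48.85 mm² overlap (of its 247.98 mm²) is removed, clipping the outline — 1 connected region. Overall, the cross-section is a single solid region. The nearest boundary edge runs (14.50, 6.00)→(12.00, 6.50); distance from the point to it = 3.45 mm. The point is not inside any of the regions above, so it lies outside the cross-section (3.45 mm from the nearest boundary).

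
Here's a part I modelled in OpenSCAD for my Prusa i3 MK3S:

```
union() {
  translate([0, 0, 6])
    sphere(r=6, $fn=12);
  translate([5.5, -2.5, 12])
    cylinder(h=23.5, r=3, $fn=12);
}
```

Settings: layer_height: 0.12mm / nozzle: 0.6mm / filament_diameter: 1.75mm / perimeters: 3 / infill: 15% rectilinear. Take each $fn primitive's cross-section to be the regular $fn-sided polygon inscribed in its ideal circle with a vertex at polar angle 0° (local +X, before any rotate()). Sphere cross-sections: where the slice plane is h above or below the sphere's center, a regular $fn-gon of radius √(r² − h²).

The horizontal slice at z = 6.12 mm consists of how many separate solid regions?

At z = 6.12 mm: the sphere: section is a regular 12-gon, circumradius = √(r²−h²) = √(6²−0.12²) = 5.999; the cylinder at (5.5, -2.5) is absent (z outside [12, 35.5]); Merging all regions: only the r=6 sphere is present, so the union is just that shape — 1 connected region. The result has 1 disconnected region.

1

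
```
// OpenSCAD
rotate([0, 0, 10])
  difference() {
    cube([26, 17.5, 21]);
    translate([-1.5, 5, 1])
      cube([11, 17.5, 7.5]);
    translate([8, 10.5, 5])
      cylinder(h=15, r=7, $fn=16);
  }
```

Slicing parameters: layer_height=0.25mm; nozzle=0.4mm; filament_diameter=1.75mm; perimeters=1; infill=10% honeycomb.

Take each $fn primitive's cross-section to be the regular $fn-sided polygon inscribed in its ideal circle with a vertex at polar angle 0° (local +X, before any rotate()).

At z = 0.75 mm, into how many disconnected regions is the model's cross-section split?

At z = 0.75 mm: the 26×17.5 cube contributes its full rectangle; the cube at (-1.5, 5) is not intersected at this z (z outside [1, 8.5]); the cylinder at (8, 10.5) does not reach this height (z outside [5, 20]); Taking the first minus the rest: none of the subtracted shapes is present at this height, so the 26×17.5 cube is unchanged — 1 connected region; (whole slice rotated 10° about Z — lengths, areas and connectivity unchanged). The result has 1 disconnected region.

1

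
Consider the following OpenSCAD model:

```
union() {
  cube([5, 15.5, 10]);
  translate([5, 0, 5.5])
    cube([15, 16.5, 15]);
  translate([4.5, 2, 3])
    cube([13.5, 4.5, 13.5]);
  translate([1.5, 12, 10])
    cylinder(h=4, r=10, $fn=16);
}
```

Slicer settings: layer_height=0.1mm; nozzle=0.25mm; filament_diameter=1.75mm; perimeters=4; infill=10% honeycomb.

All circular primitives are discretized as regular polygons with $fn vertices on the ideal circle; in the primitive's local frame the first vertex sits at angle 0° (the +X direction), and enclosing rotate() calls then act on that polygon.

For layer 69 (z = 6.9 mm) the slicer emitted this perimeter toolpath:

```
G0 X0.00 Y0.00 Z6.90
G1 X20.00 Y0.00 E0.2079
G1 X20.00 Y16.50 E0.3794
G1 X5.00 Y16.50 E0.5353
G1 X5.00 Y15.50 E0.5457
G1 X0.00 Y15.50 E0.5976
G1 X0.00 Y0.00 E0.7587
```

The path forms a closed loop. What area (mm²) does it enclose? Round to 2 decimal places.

Apply the shoelace formula to the sequence of (X, Y) vertices; enclosed area = 325.00 mm².

325.00 mm²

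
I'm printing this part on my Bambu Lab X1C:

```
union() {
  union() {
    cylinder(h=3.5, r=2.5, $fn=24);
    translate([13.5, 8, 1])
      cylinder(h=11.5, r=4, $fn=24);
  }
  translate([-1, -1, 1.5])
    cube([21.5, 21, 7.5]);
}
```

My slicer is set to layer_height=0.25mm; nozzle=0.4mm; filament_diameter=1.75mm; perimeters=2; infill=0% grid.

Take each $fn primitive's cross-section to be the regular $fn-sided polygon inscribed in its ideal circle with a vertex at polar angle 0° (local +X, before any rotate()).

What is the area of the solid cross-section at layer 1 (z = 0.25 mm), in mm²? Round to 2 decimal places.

At z = 0.25 mm: the cylinder: section is a regular 24-gon, circumradius r=2.5 (area = (24/2)·2.500²·sin(360°/24) = 19.41 mm²); the cylinder at (13.5, 8) does not reach this height (z outside [1, 12.5]); Combining (union): only the r=2.5 cylinder is present, so the union is just that shape — area = 19.41 mm²; the cube at (-1, -1) is not intersected at this z (z outside [1.5, 9]); Taking the union: only the result so far is present, so the union is just that shape — area = 19.41 mm². Overall, the cross-section is a single solid region. Net area = 19.41 mm².

19.41 mm²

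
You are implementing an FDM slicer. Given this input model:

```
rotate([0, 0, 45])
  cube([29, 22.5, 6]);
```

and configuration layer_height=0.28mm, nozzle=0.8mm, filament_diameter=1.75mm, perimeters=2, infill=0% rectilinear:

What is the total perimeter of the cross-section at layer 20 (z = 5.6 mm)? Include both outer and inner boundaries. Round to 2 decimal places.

103.00 mm

At z = 5.6 mm: the cube (footprint 29×22.5) is included at this height (perimeter 103.00 mm); (rotated 45° about Z; rotation is an isometry so areas/perimeters/island counts are preserved). Overall, the cross-section is a single solid region. Total boundary length (outer) = 103.00 mm.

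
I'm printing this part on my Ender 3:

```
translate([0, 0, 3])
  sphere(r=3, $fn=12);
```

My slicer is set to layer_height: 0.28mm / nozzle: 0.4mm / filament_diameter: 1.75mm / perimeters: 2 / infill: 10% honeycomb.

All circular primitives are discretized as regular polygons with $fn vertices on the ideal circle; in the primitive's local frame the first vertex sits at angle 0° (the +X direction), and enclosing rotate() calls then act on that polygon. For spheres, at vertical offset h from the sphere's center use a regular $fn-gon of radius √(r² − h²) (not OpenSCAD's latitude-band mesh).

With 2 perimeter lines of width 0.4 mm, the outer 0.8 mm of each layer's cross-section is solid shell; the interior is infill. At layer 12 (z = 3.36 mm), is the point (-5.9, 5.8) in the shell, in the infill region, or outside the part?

outside

At z = 3.36 mm: the r=3 sphere slices to a regular 12-gon of circumradius 2.978 (√(r²−h²) with h=0.36 from center). Overall, the cross-section is a single solid region. The nearest boundary edge runs (-1.49, 2.58)→(-2.58, 1.49); distance from the point to it = 5.40 mm. The point is not inside any of the regions above, so it lies outside the cross-section (5.40 mm from the nearest boundary).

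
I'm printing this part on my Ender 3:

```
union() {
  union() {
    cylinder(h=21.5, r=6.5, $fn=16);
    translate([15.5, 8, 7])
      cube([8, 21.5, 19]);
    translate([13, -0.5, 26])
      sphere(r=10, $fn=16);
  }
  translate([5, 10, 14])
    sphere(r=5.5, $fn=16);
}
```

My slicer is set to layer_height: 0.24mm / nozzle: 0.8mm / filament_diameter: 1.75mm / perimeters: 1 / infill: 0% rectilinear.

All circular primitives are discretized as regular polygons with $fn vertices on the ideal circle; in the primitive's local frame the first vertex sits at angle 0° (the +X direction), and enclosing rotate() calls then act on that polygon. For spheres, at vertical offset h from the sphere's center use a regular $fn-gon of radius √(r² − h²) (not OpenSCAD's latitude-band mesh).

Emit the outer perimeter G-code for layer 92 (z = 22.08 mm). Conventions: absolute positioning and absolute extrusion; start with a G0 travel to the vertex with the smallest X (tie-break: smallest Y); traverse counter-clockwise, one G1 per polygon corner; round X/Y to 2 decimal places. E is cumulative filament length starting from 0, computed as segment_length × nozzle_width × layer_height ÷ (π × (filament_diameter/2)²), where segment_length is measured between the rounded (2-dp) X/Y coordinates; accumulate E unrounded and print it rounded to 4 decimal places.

G0 X3.80 Y-0.50 Z22.08
G1 X4.50 Y-4.02 E0.2865
G1 X6.49 Y-7.01 E0.5732
G1 X9.48 Y-9.00 E0.8599
G1 X13.00 Y-9.70 E1.1464
G1 X16.52 Y-9.00 E1.4329
G1 X19.51 Y-7.01 E1.7196
G1 X21.50 Y-4.02 E2.0063
G1 X22.20 Y-0.50 E2.2928
G1 X21.50 Y3.02 E2.5792
G1 X19.51 Y6.01 E2.8659
G1 X16.52 Y8.00 E3.1526
G1 X23.50 Y8.00 E3.7098
G1 X23.50 Y29.50 E5.4260
G1 X15.50 Y29.50 E6.0646
G1 X15.50 Y8.20 E7.7649
G1 X13.00 Y8.70 E7.9684
G1 X9.48 Y8.00 E8.2549
G1 X6.49 Y6.01 E8.5416
G1 X4.50 Y3.02 E8.8283
G1 X3.80 Y-0.50 E9.1148

At z = 22.08 mm: the cylinder does not reach this height (z outside [0, 21.5]); the 8×21.5 cube at (15.5, 8) contributes its full rectangle; the sphere at (13, -0.5): section is a regular 16-gon, circumradius = √(r²−h²) = √(10²−3.92²) = 9.200; Taking the union: the regions partially overlap (shared area 0.10 mm²), so overlapping operands fuse into one piece — 1 connected region; the sphere at (5, 10) is absent (|z−center|=8.080 > r=5.5); Merging all regions: only the result so far is present, so the union is just that shape — 1 connected region. The outline is a single polygon with 20 vertices. Extrusion per mm of travel: 0.8 × 0.24 / (π × 0.875²) = 0.079824. Accumulating E over each segment gives final E = 9.1148.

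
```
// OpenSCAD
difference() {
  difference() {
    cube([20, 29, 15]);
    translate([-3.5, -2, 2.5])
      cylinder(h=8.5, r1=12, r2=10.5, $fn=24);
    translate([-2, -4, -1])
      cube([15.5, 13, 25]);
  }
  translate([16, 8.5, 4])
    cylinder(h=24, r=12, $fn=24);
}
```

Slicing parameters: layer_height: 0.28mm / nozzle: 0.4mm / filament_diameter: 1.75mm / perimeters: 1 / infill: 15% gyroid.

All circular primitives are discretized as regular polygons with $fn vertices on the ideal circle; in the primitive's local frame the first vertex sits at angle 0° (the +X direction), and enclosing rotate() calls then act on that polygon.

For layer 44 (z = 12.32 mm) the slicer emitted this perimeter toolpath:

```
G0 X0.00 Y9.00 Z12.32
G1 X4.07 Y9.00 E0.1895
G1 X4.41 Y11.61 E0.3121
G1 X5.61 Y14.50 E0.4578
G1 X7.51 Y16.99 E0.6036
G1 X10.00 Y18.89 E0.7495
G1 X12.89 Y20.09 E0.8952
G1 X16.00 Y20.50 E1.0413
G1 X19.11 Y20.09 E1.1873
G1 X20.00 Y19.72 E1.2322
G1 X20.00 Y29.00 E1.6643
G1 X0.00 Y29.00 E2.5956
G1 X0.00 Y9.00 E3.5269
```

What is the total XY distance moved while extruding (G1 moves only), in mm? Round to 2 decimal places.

75.74 mm

Sum the Euclidean lengths of each G1 segment: total = 75.74 mm.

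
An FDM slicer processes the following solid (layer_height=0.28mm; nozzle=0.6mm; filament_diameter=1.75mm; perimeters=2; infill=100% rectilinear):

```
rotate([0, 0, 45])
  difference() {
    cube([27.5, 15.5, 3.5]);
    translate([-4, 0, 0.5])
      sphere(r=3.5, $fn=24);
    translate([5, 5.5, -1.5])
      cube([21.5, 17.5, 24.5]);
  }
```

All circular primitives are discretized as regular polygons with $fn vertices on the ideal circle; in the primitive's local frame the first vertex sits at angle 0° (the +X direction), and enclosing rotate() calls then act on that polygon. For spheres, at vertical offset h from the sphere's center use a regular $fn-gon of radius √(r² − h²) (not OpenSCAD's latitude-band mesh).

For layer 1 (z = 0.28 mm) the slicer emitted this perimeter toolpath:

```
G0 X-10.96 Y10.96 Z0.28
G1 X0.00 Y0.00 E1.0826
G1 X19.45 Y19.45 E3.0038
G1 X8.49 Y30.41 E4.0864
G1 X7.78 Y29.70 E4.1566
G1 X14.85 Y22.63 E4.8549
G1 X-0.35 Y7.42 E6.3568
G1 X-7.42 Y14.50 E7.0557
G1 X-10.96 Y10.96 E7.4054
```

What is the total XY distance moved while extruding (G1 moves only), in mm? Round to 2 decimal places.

Sum the Euclidean lengths of each G1 segment: total = 106.02 mm.

106.02 mm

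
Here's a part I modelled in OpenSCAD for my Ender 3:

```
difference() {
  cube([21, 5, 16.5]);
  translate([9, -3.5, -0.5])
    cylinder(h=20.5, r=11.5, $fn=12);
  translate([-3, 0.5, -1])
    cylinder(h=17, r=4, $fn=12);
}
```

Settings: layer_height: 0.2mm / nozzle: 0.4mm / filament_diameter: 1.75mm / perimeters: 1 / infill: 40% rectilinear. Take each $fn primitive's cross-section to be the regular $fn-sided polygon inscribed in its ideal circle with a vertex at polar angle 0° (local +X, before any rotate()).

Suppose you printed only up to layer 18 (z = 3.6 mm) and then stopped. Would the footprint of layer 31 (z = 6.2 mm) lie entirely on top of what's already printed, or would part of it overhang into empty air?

entirely on top

Compare the two slices. At z = 3.6: the cube (footprint 21×5) is included at this height (area 105.00 mm²); the r=11.5 cylinder at (9, -3.5) contributes a regular 12-gon of circumradius 11.5 (area = (12/2)·11.500²·sin(360°/12) = 396.75 mm²); the r=4 cylinder at (-3, 0.5) contributes a regular 12-gon of circumradius 4 (area = (12/2)·4.000²·sin(360°/12) = 48.00 mm²); Taking the first minus the rest: starting from the 21×5 cube (105.00 mm²), the r=11.5 cylinder at (9, -3.5) partially overlaps it — only the 90.09 mm² overlap (of its 396.75 mm²) is removed, clipping the outline; the r=4 cylinder at (-3, 0.5) misses the remaining region (no effect) — area = 14.91 mm². At z = 6.2: the 21×5 cube contributes its full rectangle (area 105.00 mm²); the cylinder at (9, -3.5): section is a regular 12-gon, circumradius r=11.5 (area = (12/2)·11.500²·sin(360°/12) = 396.75 mm²); the r=4 cylinder at (-3, 0.5) gives a regular 12-gon of circumradius 4 (constant along its height) (area = (12/2)·4.000²·sin(360°/12) = 48.00 mm²); Taking the first minus the rest: starting from the 21×5 cube (105.00 mm²), the r=11.5 cylinder at (9, -3.5) partially overlaps it — only the 90.09 mm² overlap (of its 396.75 mm²) is removed, clipping the outline; the r=4 cylinder at (-3, 0.5) misses the remaining region (no effect) — area = 14.91 mm². Checking containment: the cross-section at z = 6.2 is a subset of the cross-section at z = 3.6.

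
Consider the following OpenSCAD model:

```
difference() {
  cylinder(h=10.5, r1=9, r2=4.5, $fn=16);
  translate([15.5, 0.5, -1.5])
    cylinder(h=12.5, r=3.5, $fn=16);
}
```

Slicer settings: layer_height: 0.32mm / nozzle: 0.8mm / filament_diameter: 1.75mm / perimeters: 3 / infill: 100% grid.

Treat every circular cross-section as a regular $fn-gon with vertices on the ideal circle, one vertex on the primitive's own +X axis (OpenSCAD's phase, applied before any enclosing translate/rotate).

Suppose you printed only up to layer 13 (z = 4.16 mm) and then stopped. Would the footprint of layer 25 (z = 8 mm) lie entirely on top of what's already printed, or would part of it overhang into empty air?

Compare the two slices. At z = 4.16: the cone: at t=0.396 of its height the radius interpolates to r₁+(r₂−r₁)t = 7.217, giving a regular 16-gon of that circumradius (area = (16/2)·7.217²·sin(360°/16) = 159.46 mm²); the r=3.5 cylinder at (15.5, 0.5) gives a regular 16-gon of circumradius 3.5 (constant along its height) (area = (16/2)·3.500²·sin(360°/16) = 37.50 mm²); Taking the first minus the rest: starting from the cone (159.46 mm²), the r=3.5 cylinder at (15.5, 0.5) misses the remaining region (no effect) — area = 159.46 mm². At z = 8: the cone contributes a regular 16-gon of circumradius 5.571 (interpolated between r1=9 and r2=4.5 at t=0.762) (area = (16/2)·5.571²·sin(360°/16) = 95.03 mm²); the r=3.5 cylinder at (15.5, 0.5) contributes a regular 16-gon of circumradius 3.5 (area = (16/2)·3.500²·sin(360°/16) = 37.50 mm²); Subtracting the remaining from the first: starting from the cone (95.03 mm²), the r=3.5 cylinder at (15.5, 0.5) misses the remaining region (no effect) — area = 95.03 mm². Checking containment: the cross-section at z = 8 is a subset of the cross-section at z = 4.16.

entirely on top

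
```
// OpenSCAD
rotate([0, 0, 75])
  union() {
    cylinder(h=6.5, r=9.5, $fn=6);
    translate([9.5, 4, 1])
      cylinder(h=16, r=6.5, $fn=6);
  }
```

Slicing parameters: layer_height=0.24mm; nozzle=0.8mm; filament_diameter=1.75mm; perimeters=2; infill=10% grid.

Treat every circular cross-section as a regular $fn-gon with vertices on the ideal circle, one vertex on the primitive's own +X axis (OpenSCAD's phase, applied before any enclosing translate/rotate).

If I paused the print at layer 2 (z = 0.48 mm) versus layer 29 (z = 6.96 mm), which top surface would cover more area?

layer 2 (z = 0.48 mm)

Layer 2 (z = 0.48): the r=9.5 cylinder gives a regular 6-gon of circumradius 9.5 (constant along its height) (area = (6/2)·9.500²·sin(360°/6) = 234.48 mm²); the cylinder at (9.5, 4) is not intersected at this z (z outside [1, 17]); Combining (union): only the r=9.5 cylinder is present, so the union is just that shape — area = 234.48 mm²; (rotated 75° about Z; rotation is an isometry so areas/perimeters/island counts are preserved). So its area = 234.48 mm². Layer 29 (z = 6.96): the cylinder does not reach this height (z outside [0, 6.5]); the r=6.5 cylinder at (9.5, 4) gives a regular 6-gon of circumradius 6.5 (constant along its height) (area = (6/2)·6.500²·sin(360°/6) = 109.77 mm²); Combining (union): only the r=6.5 cylinder at (9.5, 4) is present, so the union is just that shape — area = 109.77 mm²; (rotated 75° about Z; rotation is an isometry so areas/perimeters/island counts are preserved). So its area = 109.77 mm². Layer 2 is larger (234.48 vs 109.77 mm²).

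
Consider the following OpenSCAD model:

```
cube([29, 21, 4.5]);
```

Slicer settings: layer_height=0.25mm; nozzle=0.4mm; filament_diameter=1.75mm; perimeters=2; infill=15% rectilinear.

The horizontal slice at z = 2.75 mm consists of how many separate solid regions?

1

At z = 2.75 mm: the cube is present — its section is the full 29×21 rectangle. The result has 1 disconnected region.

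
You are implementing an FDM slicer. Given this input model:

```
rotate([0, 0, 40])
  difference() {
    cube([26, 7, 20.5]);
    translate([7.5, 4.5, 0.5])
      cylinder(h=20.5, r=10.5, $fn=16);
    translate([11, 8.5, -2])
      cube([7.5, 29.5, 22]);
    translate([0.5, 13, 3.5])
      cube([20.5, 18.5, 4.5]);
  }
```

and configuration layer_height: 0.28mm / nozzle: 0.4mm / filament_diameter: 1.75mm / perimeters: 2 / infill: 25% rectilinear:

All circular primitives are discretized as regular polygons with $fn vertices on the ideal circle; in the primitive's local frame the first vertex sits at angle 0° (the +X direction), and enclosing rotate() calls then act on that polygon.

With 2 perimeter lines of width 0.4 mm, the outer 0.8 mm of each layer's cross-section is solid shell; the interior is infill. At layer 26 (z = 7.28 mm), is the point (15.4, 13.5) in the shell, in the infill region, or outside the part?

shell

At z = 7.28 mm: the 26×7 cube contributes its full rectangle; the r=10.5 cylinder at (7.5, 4.5) contributes a regular 16-gon of circumradius 10.5; the cube at (11, 8.5) (footprint 7.5×29.5) is included at this height; the cube at (0.5, 13) is present — its section is the full 20.5×18.5 rectangle; Taking the first minus the rest: starting from the 26×7 cube, the r=10.5 cylinder at (7.5, 4.5) partially overlaps it — only the 123.31 mm² overlap (of its 337.53 mm²) is removed, clipping the outline; the 7.5×29.5 cube at (11, 8.5) misses the remaining region (no effect); the 20.5×18.5 cube at (0.5, 13) misses the remaining region (no effect) — 1 connected region; (rotated 40° about Z; rotation is an isometry so areas/perimeters/island counts are preserved). Overall, the cross-section is a single solid region. Undo the 40° rotation: the query point maps to (20.475, 0.443) in the un-rotated model frame. The nearest boundary edge runs (26.00, 0.00)→(16.88, 0.00); distance from the point to it = 0.44 mm. The point is inside the cross-section, 0.44 mm from the nearest boundary — within the 0.8 mm shell band (2 × 0.4).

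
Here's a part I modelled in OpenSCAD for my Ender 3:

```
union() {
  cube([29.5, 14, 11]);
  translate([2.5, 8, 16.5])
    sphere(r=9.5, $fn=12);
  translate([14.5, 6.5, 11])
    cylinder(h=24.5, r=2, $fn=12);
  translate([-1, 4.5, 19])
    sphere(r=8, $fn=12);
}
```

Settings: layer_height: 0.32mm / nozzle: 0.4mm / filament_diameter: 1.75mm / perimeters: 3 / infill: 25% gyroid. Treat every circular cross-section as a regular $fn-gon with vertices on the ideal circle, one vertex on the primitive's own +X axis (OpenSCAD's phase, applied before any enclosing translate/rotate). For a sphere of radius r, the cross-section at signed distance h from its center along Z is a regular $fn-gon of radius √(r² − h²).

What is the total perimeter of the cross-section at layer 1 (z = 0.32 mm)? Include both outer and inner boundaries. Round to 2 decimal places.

87.00 mm

At z = 0.32 mm: the 29.5×14 cube contributes its full rectangle (perimeter 87.00 mm); the sphere at (2.5, 8) does not reach this height (|z−center|=16.180 > r=9.5); the cylinder at (14.5, 6.5) is absent (z outside [11, 35.5]); the sphere at (-1, 4.5) is not intersected at this z (|z−center|=18.680 > r=8); Taking the union: only the 29.5×14 cube is present, so the union is just that shape — boundary = 87.00 mm. Overall, the cross-section is a single solid region. Total boundary length (outer) = 87.00 mm.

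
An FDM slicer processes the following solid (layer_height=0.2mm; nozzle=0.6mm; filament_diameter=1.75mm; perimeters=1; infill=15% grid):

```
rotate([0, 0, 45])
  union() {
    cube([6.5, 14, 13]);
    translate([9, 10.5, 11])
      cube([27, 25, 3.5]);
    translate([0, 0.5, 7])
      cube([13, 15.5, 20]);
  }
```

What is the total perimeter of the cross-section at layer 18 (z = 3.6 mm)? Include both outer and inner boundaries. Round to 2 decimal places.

At z = 3.6 mm: the 6.5×14 cube contributes its full rectangle (perimeter 41.00 mm); the cube at (9, 10.5) is absent (z outside [11, 14.5]); the cube at (0, 0.5) is absent (z outside [7, 27]); Combining (union): only the 6.5×14 cube is present, so the union is just that shape — boundary = 41.00 mm; (whole slice rotated 45° about Z — lengths, areas and connectivity unchanged). Overall, the cross-section is a single solid region. Total boundary length (outer) = 41.00 mm.

41.00 mm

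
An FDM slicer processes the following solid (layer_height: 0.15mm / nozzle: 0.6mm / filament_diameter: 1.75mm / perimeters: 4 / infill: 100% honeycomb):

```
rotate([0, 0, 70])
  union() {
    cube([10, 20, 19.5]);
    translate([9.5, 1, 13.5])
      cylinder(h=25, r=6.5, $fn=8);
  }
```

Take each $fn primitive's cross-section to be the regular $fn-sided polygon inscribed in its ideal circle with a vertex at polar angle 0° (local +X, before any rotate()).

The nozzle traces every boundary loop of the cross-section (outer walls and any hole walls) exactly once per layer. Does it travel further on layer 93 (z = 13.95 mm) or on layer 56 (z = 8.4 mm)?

layer 93 (z = 13.95 mm)

Layer 93 (z = 13.95): the 10×20 cube contributes its full rectangle (perimeter 60.00 mm); the r=6.5 cylinder at (9.5, 1) contributes a regular 8-gon of circumradius 6.5 (perimeter = 2·8·6.500·sin(180°/8) = 39.80 mm); Merging all regions: the regions partially overlap (shared area 39.87 mm²), so the edge portions inside another operand are dropped and the merged outline is re-measured after clipping — boundary = 74.35 mm; (whole slice rotated 70° about Z — lengths, areas and connectivity unchanged). So its perimeter = 74.35 mm. Layer 56 (z = 8.4): the cube is present — its section is the full 10×20 rectangle (perimeter 60.00 mm); the cylinder at (9.5, 1) does not reach this height (z outside [13.5, 38.5]); Merging all regions: only the 10×20 cube is present, so the union is just that shape — boundary = 60.00 mm; (rotated 70° about Z; rotation is an isometry so areas/perimeters/island counts are preserved). So its perimeter = 60.00 mm. Layer 93 is larger (74.35 vs 60.00 mm).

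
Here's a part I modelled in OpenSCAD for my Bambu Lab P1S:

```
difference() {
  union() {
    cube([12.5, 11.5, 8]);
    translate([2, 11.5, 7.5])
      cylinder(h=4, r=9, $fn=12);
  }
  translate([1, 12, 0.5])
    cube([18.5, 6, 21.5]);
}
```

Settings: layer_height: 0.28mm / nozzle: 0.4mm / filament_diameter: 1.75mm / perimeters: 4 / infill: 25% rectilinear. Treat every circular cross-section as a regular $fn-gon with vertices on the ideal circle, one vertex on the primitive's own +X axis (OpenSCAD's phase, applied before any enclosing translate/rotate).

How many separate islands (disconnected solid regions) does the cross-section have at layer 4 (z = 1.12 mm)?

At z = 1.12 mm: the cube (footprint 12.5×11.5) is included at this height; the cylinder at (2, 11.5) is not intersected at this z (z outside [7.5, 11.5]); Taking the union: only the 12.5×11.5 cube is present, so the union is just that shape — 1 connected region; the cube at (1, 12) is present — its section is the full 18.5×6 rectangle; After the difference (first − rest): starting from the result so far, the 18.5×6 cube at (1, 12) misses the remaining region (no effect) — 1 connected region. Overall, the cross-section is a single solid region. Island count = 1.

1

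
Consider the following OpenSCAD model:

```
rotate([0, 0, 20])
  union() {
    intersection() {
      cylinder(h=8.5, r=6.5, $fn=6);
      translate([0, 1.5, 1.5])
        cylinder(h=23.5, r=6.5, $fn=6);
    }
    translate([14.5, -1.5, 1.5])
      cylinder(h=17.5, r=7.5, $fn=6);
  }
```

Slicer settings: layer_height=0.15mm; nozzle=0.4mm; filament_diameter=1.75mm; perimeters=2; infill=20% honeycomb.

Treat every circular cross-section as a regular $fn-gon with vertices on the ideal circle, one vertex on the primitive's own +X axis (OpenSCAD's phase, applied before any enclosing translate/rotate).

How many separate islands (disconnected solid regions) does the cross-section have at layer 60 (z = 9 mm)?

At z = 9 mm: the cylinder does not reach this height (z outside [0, 8.5]); the r=6.5 cylinder at (0, 1.5) gives a regular 6-gon of circumradius 6.5 (constant along its height); Keeping only the common overlap: at least one operand is absent at this height, so nothing remains; the r=7.5 cylinder at (14.5, -1.5) gives a regular 6-gon of circumradius 7.5 (constant along its height); Taking the union: only the r=7.5 cylinder at (14.5, -1.5) is present, so the union is just that shape — 1 connected region; (whole slice rotated 20° about Z — lengths, areas and connectivity unchanged). Overall, the cross-section is a single solid region. Island count = 1.

1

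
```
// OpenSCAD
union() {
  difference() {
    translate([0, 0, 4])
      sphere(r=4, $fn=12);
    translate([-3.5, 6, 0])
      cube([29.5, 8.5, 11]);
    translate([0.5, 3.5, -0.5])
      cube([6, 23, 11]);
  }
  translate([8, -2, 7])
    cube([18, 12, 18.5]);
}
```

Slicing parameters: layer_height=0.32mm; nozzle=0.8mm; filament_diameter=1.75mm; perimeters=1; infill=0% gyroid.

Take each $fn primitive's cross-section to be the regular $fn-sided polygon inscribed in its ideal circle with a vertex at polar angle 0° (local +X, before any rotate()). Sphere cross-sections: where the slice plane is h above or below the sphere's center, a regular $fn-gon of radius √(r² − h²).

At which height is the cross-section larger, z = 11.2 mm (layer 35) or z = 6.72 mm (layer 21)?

layer 35 (z = 11.2 mm)

Layer 35 (z = 11.2): the sphere does not reach this height (|z−center|=7.200 > r=4); the cube at (-3.5, 6) does not reach this height (z outside [0, 11]); the cube at (0.5, 3.5) is absent (z outside [-0.5, 10.5]); After the difference (first − rest): the first operand is absent here, so nothing remains; the 18×12 cube at (8, -2) contributes its full rectangle (area 216.00 mm²); Taking the union: only the 18×12 cube at (8, -2) is present, so the union is just that shape — area = 216.00 mm². So its area = 216.00 mm². Layer 21 (z = 6.72): the r=4 sphere contributes a regular 12-gon of circumradius √(4²−2.72²) = 2.933 (area = (12/2)·2.933²·sin(360°/12) = 25.80 mm²); the cube at (-3.5, 6) is present — its section is the full 29.5×8.5 rectangle (area 250.75 mm²); the 6×23 cube at (0.5, 3.5) contributes its full rectangle (area 138.00 mm²); Subtracting the remaining from the first: starting from the r=4 sphere (25.80 mm²), the 29.5×8.5 cube at (-3.5, 6) misses the remaining region (no effect); the 6×23 cube at (0.5, 3.5) misses the remaining region (no effect) — area = 25.80 mm²; the cube at (8, -2) does not reach this height (z outside [7, 25.5]); Combining (union): only that combined region is present, so the union is just that shape — area = 25.80 mm². So its area = 25.80 mm². Layer 35 is larger (216.00 vs 25.80 mm²).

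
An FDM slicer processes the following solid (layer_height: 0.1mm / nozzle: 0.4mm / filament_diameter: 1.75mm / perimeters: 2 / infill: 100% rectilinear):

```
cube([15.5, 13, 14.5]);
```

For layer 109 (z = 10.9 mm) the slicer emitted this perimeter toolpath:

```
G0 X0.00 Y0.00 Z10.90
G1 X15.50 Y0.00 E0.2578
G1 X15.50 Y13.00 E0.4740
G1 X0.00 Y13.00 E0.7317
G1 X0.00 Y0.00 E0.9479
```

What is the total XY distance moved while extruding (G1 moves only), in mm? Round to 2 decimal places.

57.00 mm

Sum the Euclidean lengths of each G1 segment: total = 57.00 mm.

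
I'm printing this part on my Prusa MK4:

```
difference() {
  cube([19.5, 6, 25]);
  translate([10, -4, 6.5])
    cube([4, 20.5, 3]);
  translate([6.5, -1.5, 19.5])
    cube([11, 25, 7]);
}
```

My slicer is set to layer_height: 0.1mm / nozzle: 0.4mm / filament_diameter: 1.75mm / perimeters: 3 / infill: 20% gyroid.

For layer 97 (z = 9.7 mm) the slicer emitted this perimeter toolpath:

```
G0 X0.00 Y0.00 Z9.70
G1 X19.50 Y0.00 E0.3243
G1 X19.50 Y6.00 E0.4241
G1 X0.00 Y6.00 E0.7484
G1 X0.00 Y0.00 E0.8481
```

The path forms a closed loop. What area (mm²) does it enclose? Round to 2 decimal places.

117.00 mm²

Apply the shoelace formula to the sequence of (X, Y) vertices; enclosed area = 117.00 mm².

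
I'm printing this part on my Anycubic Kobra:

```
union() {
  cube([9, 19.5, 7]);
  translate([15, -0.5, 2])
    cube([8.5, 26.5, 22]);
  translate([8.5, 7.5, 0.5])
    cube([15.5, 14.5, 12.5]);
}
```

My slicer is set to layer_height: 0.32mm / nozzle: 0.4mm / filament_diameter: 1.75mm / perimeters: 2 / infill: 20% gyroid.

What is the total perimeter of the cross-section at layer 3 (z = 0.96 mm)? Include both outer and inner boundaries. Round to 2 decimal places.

At z = 0.96 mm: the cube (footprint 9×19.5) is included at this height (perimeter 57.00 mm); the cube at (15, -0.5) does not reach this height (z outside [2, 24]); the 15.5×14.5 cube at (8.5, 7.5) contributes its full rectangle (perimeter 60.00 mm); Taking the union: the regions partially overlap (shared area 6.00 mm²), so the edge portions inside another operand are dropped and the merged outline is re-measured after clipping — boundary = 92.00 mm. Overall, the cross-section is a single solid region. Total boundary length (outer) = 92.00 mm.

92.00 mm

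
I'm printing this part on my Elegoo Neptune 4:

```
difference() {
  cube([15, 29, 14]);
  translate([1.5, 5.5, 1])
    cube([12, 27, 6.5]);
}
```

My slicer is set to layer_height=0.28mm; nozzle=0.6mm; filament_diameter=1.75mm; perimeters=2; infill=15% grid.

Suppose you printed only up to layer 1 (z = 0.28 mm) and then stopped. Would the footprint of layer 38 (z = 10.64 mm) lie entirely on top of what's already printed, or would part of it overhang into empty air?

entirely on top

Compare the two slices. At z = 0.28: the cube is present — its section is the full 15×29 rectangle (area 435.00 mm²); the cube at (1.5, 5.5) does not reach this height (z outside [1, 7.5]); After the difference (first − rest): none of the subtracted shapes is present at this height, so the 15×29 cube is unchanged — area = 435.00 mm². At z = 10.64: the cube is present — its section is the full 15×29 rectangle (area 435.00 mm²); the cube at (1.5, 5.5) is absent (z outside [1, 7.5]); After the difference (first − rest): none of the subtracted shapes is present at this height, so the 15×29 cube is unchanged — area = 435.00 mm². Checking containment: the cross-section at z = 10.64 is a subset of the cross-section at z = 0.28.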